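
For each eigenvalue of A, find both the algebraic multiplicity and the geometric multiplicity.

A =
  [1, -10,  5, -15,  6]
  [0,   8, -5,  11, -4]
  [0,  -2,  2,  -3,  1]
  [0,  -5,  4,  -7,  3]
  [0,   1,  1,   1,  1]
λ = 1: alg = 5, geom = 2

Step 1 — factor the characteristic polynomial to read off the algebraic multiplicities:
  χ_A(x) = (x - 1)^5

Step 2 — compute geometric multiplicities via the rank-nullity identity g(λ) = n − rank(A − λI):
  rank(A − (1)·I) = 3, so dim ker(A − (1)·I) = n − 3 = 2

Summary:
  λ = 1: algebraic multiplicity = 5, geometric multiplicity = 2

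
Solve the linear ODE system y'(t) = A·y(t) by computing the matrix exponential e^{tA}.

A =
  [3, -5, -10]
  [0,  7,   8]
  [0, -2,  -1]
e^{tA} =
  [exp(3*t), -5*t*exp(3*t), -10*t*exp(3*t)]
  [0, 4*t*exp(3*t) + exp(3*t), 8*t*exp(3*t)]
  [0, -2*t*exp(3*t), -4*t*exp(3*t) + exp(3*t)]

Strategy: write A = P · J · P⁻¹ where J is a Jordan canonical form, so e^{tA} = P · e^{tJ} · P⁻¹, and e^{tJ} can be computed block-by-block.

A has Jordan form
J =
  [3, 1, 0]
  [0, 3, 0]
  [0, 0, 3]
(up to reordering of blocks).

Per-block formulas:
  For a 1×1 block at λ = 3: exp(t · [3]) = [e^(3t)].
  For a 2×2 Jordan block J_2(3): exp(t · J_2(3)) = e^(3t)·(I + t·N), where N is the 2×2 nilpotent shift.

After assembling e^{tJ} and conjugating by P, we get:

e^{tA} =
  [exp(3*t), -5*t*exp(3*t), -10*t*exp(3*t)]
  [0, 4*t*exp(3*t) + exp(3*t), 8*t*exp(3*t)]
  [0, -2*t*exp(3*t), -4*t*exp(3*t) + exp(3*t)]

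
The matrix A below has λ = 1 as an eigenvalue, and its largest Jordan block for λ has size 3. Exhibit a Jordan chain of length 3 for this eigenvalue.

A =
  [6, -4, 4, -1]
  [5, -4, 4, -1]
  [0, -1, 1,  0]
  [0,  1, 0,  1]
A Jordan chain for λ = 1 of length 3:
v_1 = (5, 0, -5, 5)ᵀ
v_2 = (5, 5, 0, 0)ᵀ
v_3 = (1, 0, 0, 0)ᵀ

Let N = A − (1)·I. We want v_3 with N^3 v_3 = 0 but N^2 v_3 ≠ 0; then v_{j-1} := N · v_j for j = 3, …, 2.

Pick v_3 = (1, 0, 0, 0)ᵀ.
Then v_2 = N · v_3 = (5, 5, 0, 0)ᵀ.
Then v_1 = N · v_2 = (5, 0, -5, 5)ᵀ.

Sanity check: (A − (1)·I) v_1 = (0, 0, 0, 0)ᵀ = 0. ✓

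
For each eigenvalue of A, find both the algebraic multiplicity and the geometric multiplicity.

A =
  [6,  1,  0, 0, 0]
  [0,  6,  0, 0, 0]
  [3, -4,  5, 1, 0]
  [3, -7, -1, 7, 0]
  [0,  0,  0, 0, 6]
λ = 6: alg = 5, geom = 3

Step 1 — factor the characteristic polynomial to read off the algebraic multiplicities:
  χ_A(x) = (x - 6)^5

Step 2 — compute geometric multiplicities via the rank-nullity identity g(λ) = n − rank(A − λI):
  rank(A − (6)·I) = 2, so dim ker(A − (6)·I) = n − 2 = 3

Summary:
  λ = 6: algebraic multiplicity = 5, geometric multiplicity = 3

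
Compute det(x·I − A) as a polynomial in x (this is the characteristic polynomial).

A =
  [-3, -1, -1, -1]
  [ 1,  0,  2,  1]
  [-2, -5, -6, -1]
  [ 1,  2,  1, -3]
x^4 + 12*x^3 + 54*x^2 + 108*x + 81

Expanding det(x·I − A) (e.g. by cofactor expansion or by noting that A is similar to its Jordan form J, which has the same characteristic polynomial as A) gives
  χ_A(x) = x^4 + 12*x^3 + 54*x^2 + 108*x + 81
which factors as (x + 3)^4. The eigenvalues (with algebraic multiplicities) are λ = -3 with multiplicity 4.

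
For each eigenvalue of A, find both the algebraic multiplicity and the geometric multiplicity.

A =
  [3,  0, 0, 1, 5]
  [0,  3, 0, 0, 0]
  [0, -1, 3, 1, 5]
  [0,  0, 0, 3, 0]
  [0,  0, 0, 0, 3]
λ = 3: alg = 5, geom = 3

Step 1 — factor the characteristic polynomial to read off the algebraic multiplicities:
  χ_A(x) = (x - 3)^5

Step 2 — compute geometric multiplicities via the rank-nullity identity g(λ) = n − rank(A − λI):
  rank(A − (3)·I) = 2, so dim ker(A − (3)·I) = n − 2 = 3

Summary:
  λ = 3: algebraic multiplicity = 5, geometric multiplicity = 3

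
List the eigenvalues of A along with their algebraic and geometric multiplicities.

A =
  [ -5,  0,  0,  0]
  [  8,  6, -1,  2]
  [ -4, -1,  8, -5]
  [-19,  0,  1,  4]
λ = -5: alg = 1, geom = 1; λ = 6: alg = 3, geom = 1

Step 1 — factor the characteristic polynomial to read off the algebraic multiplicities:
  χ_A(x) = (x - 6)^3*(x + 5)

Step 2 — compute geometric multiplicities via the rank-nullity identity g(λ) = n − rank(A − λI):
  rank(A − (-5)·I) = 3, so dim ker(A − (-5)·I) = n − 3 = 1
  rank(A − (6)·I) = 3, so dim ker(A − (6)·I) = n − 3 = 1

Summary:
  λ = -5: algebraic multiplicity = 1, geometric multiplicity = 1
  λ = 6: algebraic multiplicity = 3, geometric multiplicity = 1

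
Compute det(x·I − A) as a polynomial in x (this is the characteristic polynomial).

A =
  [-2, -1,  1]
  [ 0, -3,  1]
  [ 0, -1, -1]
x^3 + 6*x^2 + 12*x + 8

Expanding det(x·I − A) (e.g. by cofactor expansion or by noting that A is similar to its Jordan form J, which has the same characteristic polynomial as A) gives
  χ_A(x) = x^3 + 6*x^2 + 12*x + 8
which factors as (x + 2)^3. The eigenvalues (with algebraic multiplicities) are λ = -2 with multiplicity 3.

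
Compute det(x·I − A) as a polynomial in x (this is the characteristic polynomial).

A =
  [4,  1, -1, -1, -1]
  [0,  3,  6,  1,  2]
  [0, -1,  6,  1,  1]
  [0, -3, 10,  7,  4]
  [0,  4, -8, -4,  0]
x^5 - 20*x^4 + 160*x^3 - 640*x^2 + 1280*x - 1024

Expanding det(x·I − A) (e.g. by cofactor expansion or by noting that A is similar to its Jordan form J, which has the same characteristic polynomial as A) gives
  χ_A(x) = x^5 - 20*x^4 + 160*x^3 - 640*x^2 + 1280*x - 1024
which factors as (x - 4)^5. The eigenvalues (with algebraic multiplicities) are λ = 4 with multiplicity 5.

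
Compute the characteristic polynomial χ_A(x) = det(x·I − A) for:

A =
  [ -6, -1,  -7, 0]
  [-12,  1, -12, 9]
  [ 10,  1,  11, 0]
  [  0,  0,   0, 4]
x^4 - 10*x^3 + 33*x^2 - 40*x + 16

Expanding det(x·I − A) (e.g. by cofactor expansion or by noting that A is similar to its Jordan form J, which has the same characteristic polynomial as A) gives
  χ_A(x) = x^4 - 10*x^3 + 33*x^2 - 40*x + 16
which factors as (x - 4)^2*(x - 1)^2. The eigenvalues (with algebraic multiplicities) are λ = 1 with multiplicity 2, λ = 4 with multiplicity 2.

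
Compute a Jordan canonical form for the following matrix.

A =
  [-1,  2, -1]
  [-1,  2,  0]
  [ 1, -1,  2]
J_3(1)

The characteristic polynomial is
  det(x·I − A) = x^3 - 3*x^2 + 3*x - 1 = (x - 1)^3

Eigenvalues and multiplicities (the geometric multiplicity of λ is n − rank(A − λI), which equals the number of Jordan blocks for λ):
  λ = 1: algebraic multiplicity = 3, geometric multiplicity = 1

Determining the block sizes for each eigenvalue:
  λ = 1: one block (gm = 1), so the single block has size am = 3 → block sizes [3]

Assembling the blocks gives a Jordan form
J =
  [1, 1, 0]
  [0, 1, 1]
  [0, 0, 1]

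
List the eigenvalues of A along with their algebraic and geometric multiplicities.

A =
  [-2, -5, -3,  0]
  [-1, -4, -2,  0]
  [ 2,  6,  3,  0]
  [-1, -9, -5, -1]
λ = -1: alg = 4, geom = 2

Step 1 — factor the characteristic polynomial to read off the algebraic multiplicities:
  χ_A(x) = (x + 1)^4

Step 2 — compute geometric multiplicities via the rank-nullity identity g(λ) = n − rank(A − λI):
  rank(A − (-1)·I) = 2, so dim ker(A − (-1)·I) = n − 2 = 2

Summary:
  λ = -1: algebraic multiplicity = 4, geometric multiplicity = 2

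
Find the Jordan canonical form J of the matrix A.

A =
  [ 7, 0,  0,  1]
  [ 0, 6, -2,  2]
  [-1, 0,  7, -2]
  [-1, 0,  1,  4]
J_3(6) ⊕ J_1(6)

The characteristic polynomial is
  det(x·I − A) = x^4 - 24*x^3 + 216*x^2 - 864*x + 1296 = (x - 6)^4

Eigenvalues and multiplicities (the geometric multiplicity of λ is n − rank(A − λI), which equals the number of Jordan blocks for λ):
  λ = 6: algebraic multiplicity = 4, geometric multiplicity = 2

Determining the block sizes for each eigenvalue:
  λ = 6: with am = 4 and gm = 2, the partition is not yet determined (e.g. several partitions of 4 into 2 parts exist). Let N = A − (6)·I. Computing rank(N^1) = 2, rank(N^2) = 1, rank(N^3) = 0; the number of blocks of size ≥ j is rank(N^{j−1}) − rank(N^j), giving [2, 1, 1]. So we have 1 block(s) of size 3, 1 block(s) of size 1 → block sizes [3, 1]

Assembling the blocks gives a Jordan form
J =
  [6, 1, 0, 0]
  [0, 6, 1, 0]
  [0, 0, 6, 0]
  [0, 0, 0, 6]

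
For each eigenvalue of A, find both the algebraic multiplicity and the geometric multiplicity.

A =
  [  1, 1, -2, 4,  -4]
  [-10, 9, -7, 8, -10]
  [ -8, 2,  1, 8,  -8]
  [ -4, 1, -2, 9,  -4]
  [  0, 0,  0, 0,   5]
λ = 5: alg = 5, geom = 3

Step 1 — factor the characteristic polynomial to read off the algebraic multiplicities:
  χ_A(x) = (x - 5)^5

Step 2 — compute geometric multiplicities via the rank-nullity identity g(λ) = n − rank(A − λI):
  rank(A − (5)·I) = 2, so dim ker(A − (5)·I) = n − 2 = 3

Summary:
  λ = 5: algebraic multiplicity = 5, geometric multiplicity = 3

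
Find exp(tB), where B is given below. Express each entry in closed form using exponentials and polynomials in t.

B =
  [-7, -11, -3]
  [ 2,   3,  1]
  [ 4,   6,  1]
e^{tB} =
  [t^2*exp(-t) - 6*t*exp(-t) + exp(-t), 2*t^2*exp(-t) - 11*t*exp(-t), t^2*exp(-t)/2 - 3*t*exp(-t)]
  [2*t*exp(-t), 4*t*exp(-t) + exp(-t), t*exp(-t)]
  [-2*t^2*exp(-t) + 4*t*exp(-t), -4*t^2*exp(-t) + 6*t*exp(-t), -t^2*exp(-t) + 2*t*exp(-t) + exp(-t)]

Strategy: write B = P · J · P⁻¹ where J is a Jordan canonical form, so e^{tB} = P · e^{tJ} · P⁻¹, and e^{tJ} can be computed block-by-block.

B has Jordan form
J =
  [-1,  1,  0]
  [ 0, -1,  1]
  [ 0,  0, -1]
(up to reordering of blocks).

Per-block formulas:
  For a 3×3 Jordan block J_3(-1): exp(t · J_3(-1)) = e^(-1t)·(I + t·N + (t^2/2)·N^2), where N is the 3×3 nilpotent shift.

After assembling e^{tJ} and conjugating by P, we get:

e^{tB} =
  [t^2*exp(-t) - 6*t*exp(-t) + exp(-t), 2*t^2*exp(-t) - 11*t*exp(-t), t^2*exp(-t)/2 - 3*t*exp(-t)]
  [2*t*exp(-t), 4*t*exp(-t) + exp(-t), t*exp(-t)]
  [-2*t^2*exp(-t) + 4*t*exp(-t), -4*t^2*exp(-t) + 6*t*exp(-t), -t^2*exp(-t) + 2*t*exp(-t) + exp(-t)]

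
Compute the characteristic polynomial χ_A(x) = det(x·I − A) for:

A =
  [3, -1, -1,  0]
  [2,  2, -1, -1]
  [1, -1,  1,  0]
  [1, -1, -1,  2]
x^4 - 8*x^3 + 24*x^2 - 32*x + 16

Expanding det(x·I − A) (e.g. by cofactor expansion or by noting that A is similar to its Jordan form J, which has the same characteristic polynomial as A) gives
  χ_A(x) = x^4 - 8*x^3 + 24*x^2 - 32*x + 16
which factors as (x - 2)^4. The eigenvalues (with algebraic multiplicities) are λ = 2 with multiplicity 4.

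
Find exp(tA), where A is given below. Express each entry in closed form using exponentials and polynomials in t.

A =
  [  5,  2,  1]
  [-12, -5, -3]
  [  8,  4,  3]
e^{tA} =
  [4*t*exp(t) + exp(t), 2*t*exp(t), t*exp(t)]
  [-12*t*exp(t), -6*t*exp(t) + exp(t), -3*t*exp(t)]
  [8*t*exp(t), 4*t*exp(t), 2*t*exp(t) + exp(t)]

Strategy: write A = P · J · P⁻¹ where J is a Jordan canonical form, so e^{tA} = P · e^{tJ} · P⁻¹, and e^{tJ} can be computed block-by-block.

A has Jordan form
J =
  [1, 1, 0]
  [0, 1, 0]
  [0, 0, 1]
(up to reordering of blocks).

Per-block formulas:
  For a 2×2 Jordan block J_2(1): exp(t · J_2(1)) = e^(1t)·(I + t·N), where N is the 2×2 nilpotent shift.
  For a 1×1 block at λ = 1: exp(t · [1]) = [e^(1t)].

After assembling e^{tJ} and conjugating by P, we get:

e^{tA} =
  [4*t*exp(t) + exp(t), 2*t*exp(t), t*exp(t)]
  [-12*t*exp(t), -6*t*exp(t) + exp(t), -3*t*exp(t)]
  [8*t*exp(t), 4*t*exp(t), 2*t*exp(t) + exp(t)]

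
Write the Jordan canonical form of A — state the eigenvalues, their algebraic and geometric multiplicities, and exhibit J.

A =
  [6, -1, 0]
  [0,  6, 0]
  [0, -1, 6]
J_2(6) ⊕ J_1(6)

The characteristic polynomial is
  det(x·I − A) = x^3 - 18*x^2 + 108*x - 216 = (x - 6)^3

Eigenvalues and multiplicities (the geometric multiplicity of λ is n − rank(A − λI), which equals the number of Jordan blocks for λ):
  λ = 6: algebraic multiplicity = 3, geometric multiplicity = 2

Determining the block sizes for each eigenvalue:
  λ = 6: 2 blocks summing to 3 forces exactly one block of size 2 and the rest size 1 → block sizes [2, 1]

Assembling the blocks gives a Jordan form
J =
  [6, 1, 0]
  [0, 6, 0]
  [0, 0, 6]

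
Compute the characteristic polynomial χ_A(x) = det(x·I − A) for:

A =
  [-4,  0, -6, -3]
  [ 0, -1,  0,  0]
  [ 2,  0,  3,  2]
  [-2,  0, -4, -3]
x^4 + 5*x^3 + 9*x^2 + 7*x + 2

Expanding det(x·I − A) (e.g. by cofactor expansion or by noting that A is similar to its Jordan form J, which has the same characteristic polynomial as A) gives
  χ_A(x) = x^4 + 5*x^3 + 9*x^2 + 7*x + 2
which factors as (x + 1)^3*(x + 2). The eigenvalues (with algebraic multiplicities) are λ = -2 with multiplicity 1, λ = -1 with multiplicity 3.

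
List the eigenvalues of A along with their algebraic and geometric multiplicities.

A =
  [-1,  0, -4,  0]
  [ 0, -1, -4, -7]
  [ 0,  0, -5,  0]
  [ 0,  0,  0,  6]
λ = -5: alg = 1, geom = 1; λ = -1: alg = 2, geom = 2; λ = 6: alg = 1, geom = 1

Step 1 — factor the characteristic polynomial to read off the algebraic multiplicities:
  χ_A(x) = (x - 6)*(x + 1)^2*(x + 5)

Step 2 — compute geometric multiplicities via the rank-nullity identity g(λ) = n − rank(A − λI):
  rank(A − (-5)·I) = 3, so dim ker(A − (-5)·I) = n − 3 = 1
  rank(A − (-1)·I) = 2, so dim ker(A − (-1)·I) = n − 2 = 2
  rank(A − (6)·I) = 3, so dim ker(A − (6)·I) = n − 3 = 1

Summary:
  λ = -5: algebraic multiplicity = 1, geometric multiplicity = 1
  λ = -1: algebraic multiplicity = 2, geometric multiplicity = 2
  λ = 6: algebraic multiplicity = 1, geometric multiplicity = 1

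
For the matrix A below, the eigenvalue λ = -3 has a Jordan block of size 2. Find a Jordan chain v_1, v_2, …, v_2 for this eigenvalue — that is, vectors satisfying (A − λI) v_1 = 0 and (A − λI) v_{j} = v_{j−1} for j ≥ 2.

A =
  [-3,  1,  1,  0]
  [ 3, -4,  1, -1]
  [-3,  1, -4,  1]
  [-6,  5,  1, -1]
A Jordan chain for λ = -3 of length 2:
v_1 = (0, 3, -3, -6)ᵀ
v_2 = (1, 0, 0, 0)ᵀ

Let N = A − (-3)·I. We want v_2 with N^2 v_2 = 0 but N^1 v_2 ≠ 0; then v_{j-1} := N · v_j for j = 2, …, 2.

Pick v_2 = (1, 0, 0, 0)ᵀ.
Then v_1 = N · v_2 = (0, 3, -3, -6)ᵀ.

Sanity check: (A − (-3)·I) v_1 = (0, 0, 0, 0)ᵀ = 0. ✓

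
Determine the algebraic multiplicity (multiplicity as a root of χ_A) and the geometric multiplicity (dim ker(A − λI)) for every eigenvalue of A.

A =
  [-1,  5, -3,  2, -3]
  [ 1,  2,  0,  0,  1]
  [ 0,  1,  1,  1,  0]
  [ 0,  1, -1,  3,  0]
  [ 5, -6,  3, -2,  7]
λ = 2: alg = 3, geom = 1; λ = 3: alg = 2, geom = 1

Step 1 — factor the characteristic polynomial to read off the algebraic multiplicities:
  χ_A(x) = (x - 3)^2*(x - 2)^3

Step 2 — compute geometric multiplicities via the rank-nullity identity g(λ) = n − rank(A − λI):
  rank(A − (2)·I) = 4, so dim ker(A − (2)·I) = n − 4 = 1
  rank(A − (3)·I) = 4, so dim ker(A − (3)·I) = n − 4 = 1

Summary:
  λ = 2: algebraic multiplicity = 3, geometric multiplicity = 1
  λ = 3: algebraic multiplicity = 2, geometric multiplicity = 1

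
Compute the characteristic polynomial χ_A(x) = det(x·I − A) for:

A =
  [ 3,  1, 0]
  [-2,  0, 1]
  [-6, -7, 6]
x^3 - 9*x^2 + 27*x - 27

Expanding det(x·I − A) (e.g. by cofactor expansion or by noting that A is similar to its Jordan form J, which has the same characteristic polynomial as A) gives
  χ_A(x) = x^3 - 9*x^2 + 27*x - 27
which factors as (x - 3)^3. The eigenvalues (with algebraic multiplicities) are λ = 3 with multiplicity 3.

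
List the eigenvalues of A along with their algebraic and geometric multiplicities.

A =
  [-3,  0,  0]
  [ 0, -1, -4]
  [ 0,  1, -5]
λ = -3: alg = 3, geom = 2

Step 1 — factor the characteristic polynomial to read off the algebraic multiplicities:
  χ_A(x) = (x + 3)^3

Step 2 — compute geometric multiplicities via the rank-nullity identity g(λ) = n − rank(A − λI):
  rank(A − (-3)·I) = 1, so dim ker(A − (-3)·I) = n − 1 = 2

Summary:
  λ = -3: algebraic multiplicity = 3, geometric multiplicity = 2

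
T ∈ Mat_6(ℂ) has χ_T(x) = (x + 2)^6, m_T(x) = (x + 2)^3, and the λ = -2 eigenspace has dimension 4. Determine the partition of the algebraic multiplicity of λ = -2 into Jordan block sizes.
Block sizes for λ = -2: [3, 1, 1, 1]

Step 1 — from the characteristic polynomial, algebraic multiplicity of λ = -2 is 6. From dim ker(T − (-2)·I) = 4, there are exactly 4 Jordan blocks for λ = -2.
Step 2 — from the minimal polynomial, the factor (x + 2)^3 tells us the largest block for λ = -2 has size 3.
Step 3 — with total size 6, 4 blocks, and largest block 3, the block sizes (in nonincreasing order) are [3, 1, 1, 1].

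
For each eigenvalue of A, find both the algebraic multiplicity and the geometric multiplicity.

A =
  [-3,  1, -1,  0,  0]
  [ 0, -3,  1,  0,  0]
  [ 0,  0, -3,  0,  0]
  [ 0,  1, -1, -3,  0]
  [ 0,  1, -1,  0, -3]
λ = -3: alg = 5, geom = 3

Step 1 — factor the characteristic polynomial to read off the algebraic multiplicities:
  χ_A(x) = (x + 3)^5

Step 2 — compute geometric multiplicities via the rank-nullity identity g(λ) = n − rank(A − λI):
  rank(A − (-3)·I) = 2, so dim ker(A − (-3)·I) = n − 2 = 3

Summary:
  λ = -3: algebraic multiplicity = 5, geometric multiplicity = 3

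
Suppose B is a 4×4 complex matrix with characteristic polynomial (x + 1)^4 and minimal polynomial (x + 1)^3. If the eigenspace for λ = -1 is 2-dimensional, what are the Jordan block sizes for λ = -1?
Block sizes for λ = -1: [3, 1]

Step 1 — from the characteristic polynomial, algebraic multiplicity of λ = -1 is 4. From dim ker(B − (-1)·I) = 2, there are exactly 2 Jordan blocks for λ = -1.
Step 2 — from the minimal polynomial, the factor (x + 1)^3 tells us the largest block for λ = -1 has size 3.
Step 3 — with total size 4, 2 blocks, and largest block 3, the block sizes (in nonincreasing order) are [3, 1].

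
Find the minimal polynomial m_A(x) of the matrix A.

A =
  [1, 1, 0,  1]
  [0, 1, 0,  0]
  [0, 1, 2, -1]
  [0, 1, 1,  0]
x^3 - 3*x^2 + 3*x - 1

The characteristic polynomial is χ_A(x) = (x - 1)^4, so the eigenvalues are known. The minimal polynomial is
  m_A(x) = Π_λ (x − λ)^{k_λ}
where k_λ is the size of the *largest* Jordan block for λ (equivalently, the smallest k with (A − λI)^k v = 0 for every generalised eigenvector v of λ).

  λ = 1: largest Jordan block has size 3, contributing (x − 1)^3

So m_A(x) = (x - 1)^3 = x^3 - 3*x^2 + 3*x - 1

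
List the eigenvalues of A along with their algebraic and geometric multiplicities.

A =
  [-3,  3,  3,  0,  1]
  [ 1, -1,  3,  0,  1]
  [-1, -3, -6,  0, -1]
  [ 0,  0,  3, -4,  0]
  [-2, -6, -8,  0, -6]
λ = -4: alg = 5, geom = 3

Step 1 — factor the characteristic polynomial to read off the algebraic multiplicities:
  χ_A(x) = (x + 4)^5

Step 2 — compute geometric multiplicities via the rank-nullity identity g(λ) = n − rank(A − λI):
  rank(A − (-4)·I) = 2, so dim ker(A − (-4)·I) = n − 2 = 3

Summary:
  λ = -4: algebraic multiplicity = 5, geometric multiplicity = 3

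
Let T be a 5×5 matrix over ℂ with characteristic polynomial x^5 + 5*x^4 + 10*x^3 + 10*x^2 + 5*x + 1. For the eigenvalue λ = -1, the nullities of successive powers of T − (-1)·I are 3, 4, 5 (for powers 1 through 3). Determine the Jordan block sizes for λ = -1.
Block sizes for λ = -1: [3, 1, 1]

From the dimensions of kernels of powers, the number of Jordan blocks of size at least j is d_j − d_{j−1} where d_j = dim ker(N^j) (with d_0 = 0). Computing the differences gives [3, 1, 1].
The number of blocks of size exactly k is (#blocks of size ≥ k) − (#blocks of size ≥ k + 1), so the partition is: 2 block(s) of size 1, 1 block(s) of size 3.
In nonincreasing order the block sizes are [3, 1, 1].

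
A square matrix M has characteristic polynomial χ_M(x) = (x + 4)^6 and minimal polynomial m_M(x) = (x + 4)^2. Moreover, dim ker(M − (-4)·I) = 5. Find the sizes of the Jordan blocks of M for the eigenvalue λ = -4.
Block sizes for λ = -4: [2, 1, 1, 1, 1]

Step 1 — from the characteristic polynomial, algebraic multiplicity of λ = -4 is 6. From dim ker(M − (-4)·I) = 5, there are exactly 5 Jordan blocks for λ = -4.
Step 2 — from the minimal polynomial, the factor (x + 4)^2 tells us the largest block for λ = -4 has size 2.
Step 3 — with total size 6, 5 blocks, and largest block 2, the block sizes (in nonincreasing order) are [2, 1, 1, 1, 1].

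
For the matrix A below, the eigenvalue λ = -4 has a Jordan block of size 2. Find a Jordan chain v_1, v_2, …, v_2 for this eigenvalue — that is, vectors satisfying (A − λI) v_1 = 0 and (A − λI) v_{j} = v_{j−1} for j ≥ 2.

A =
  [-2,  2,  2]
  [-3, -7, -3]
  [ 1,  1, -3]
A Jordan chain for λ = -4 of length 2:
v_1 = (2, -3, 1)ᵀ
v_2 = (1, 0, 0)ᵀ

Let N = A − (-4)·I. We want v_2 with N^2 v_2 = 0 but N^1 v_2 ≠ 0; then v_{j-1} := N · v_j for j = 2, …, 2.

Pick v_2 = (1, 0, 0)ᵀ.
Then v_1 = N · v_2 = (2, -3, 1)ᵀ.

Sanity check: (A − (-4)·I) v_1 = (0, 0, 0)ᵀ = 0. ✓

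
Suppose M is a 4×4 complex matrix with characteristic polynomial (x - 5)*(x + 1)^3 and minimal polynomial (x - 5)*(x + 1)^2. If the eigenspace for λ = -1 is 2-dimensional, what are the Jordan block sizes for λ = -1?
Block sizes for λ = -1: [2, 1]

Step 1 — from the characteristic polynomial, algebraic multiplicity of λ = -1 is 3. From dim ker(M − (-1)·I) = 2, there are exactly 2 Jordan blocks for λ = -1.
Step 2 — from the minimal polynomial, the factor (x + 1)^2 tells us the largest block for λ = -1 has size 2.
Step 3 — with total size 3, 2 blocks, and largest block 2, the block sizes (in nonincreasing order) are [2, 1].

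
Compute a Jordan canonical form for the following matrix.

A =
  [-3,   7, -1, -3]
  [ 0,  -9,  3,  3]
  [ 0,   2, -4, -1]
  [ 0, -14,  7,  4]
J_3(-3) ⊕ J_1(-3)

The characteristic polynomial is
  det(x·I − A) = x^4 + 12*x^3 + 54*x^2 + 108*x + 81 = (x + 3)^4

Eigenvalues and multiplicities (the geometric multiplicity of λ is n − rank(A − λI), which equals the number of Jordan blocks for λ):
  λ = -3: algebraic multiplicity = 4, geometric multiplicity = 2

Determining the block sizes for each eigenvalue:
  λ = -3: with am = 4 and gm = 2, the partition is not yet determined (e.g. several partitions of 4 into 2 parts exist). Let N = A − (-3)·I. Computing rank(N^1) = 2, rank(N^2) = 1, rank(N^3) = 0; the number of blocks of size ≥ j is rank(N^{j−1}) − rank(N^j), giving [2, 1, 1]. So we have 1 block(s) of size 3, 1 block(s) of size 1 → block sizes [3, 1]

Assembling the blocks gives a Jordan form
J =
  [-3,  1,  0,  0]
  [ 0, -3,  1,  0]
  [ 0,  0, -3,  0]
  [ 0,  0,  0, -3]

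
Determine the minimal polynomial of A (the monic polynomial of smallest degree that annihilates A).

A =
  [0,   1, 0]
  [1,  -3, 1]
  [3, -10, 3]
x^3

The characteristic polynomial is χ_A(x) = x^3, so the eigenvalues are known. The minimal polynomial is
  m_A(x) = Π_λ (x − λ)^{k_λ}
where k_λ is the size of the *largest* Jordan block for λ (equivalently, the smallest k with (A − λI)^k v = 0 for every generalised eigenvector v of λ).

  λ = 0: largest Jordan block has size 3, contributing (x − 0)^3

So m_A(x) = x^3 = x^3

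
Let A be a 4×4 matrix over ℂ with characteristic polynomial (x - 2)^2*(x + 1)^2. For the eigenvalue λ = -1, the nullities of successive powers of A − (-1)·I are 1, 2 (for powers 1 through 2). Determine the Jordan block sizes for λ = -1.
Block sizes for λ = -1: [2]

From the dimensions of kernels of powers, the number of Jordan blocks of size at least j is d_j − d_{j−1} where d_j = dim ker(N^j) (with d_0 = 0). Computing the differences gives [1, 1].
The number of blocks of size exactly k is (#blocks of size ≥ k) − (#blocks of size ≥ k + 1), so the partition is: 1 block(s) of size 2.
In nonincreasing order the block sizes are [2].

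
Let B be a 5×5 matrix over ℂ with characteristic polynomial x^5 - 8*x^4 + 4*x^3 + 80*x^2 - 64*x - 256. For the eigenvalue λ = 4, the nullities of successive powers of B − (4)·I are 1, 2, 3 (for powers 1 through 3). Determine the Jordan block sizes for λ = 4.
Block sizes for λ = 4: [3]

From the dimensions of kernels of powers, the number of Jordan blocks of size at least j is d_j − d_{j−1} where d_j = dim ker(N^j) (with d_0 = 0). Computing the differences gives [1, 1, 1].
The number of blocks of size exactly k is (#blocks of size ≥ k) − (#blocks of size ≥ k + 1), so the partition is: 1 block(s) of size 3.
In nonincreasing order the block sizes are [3].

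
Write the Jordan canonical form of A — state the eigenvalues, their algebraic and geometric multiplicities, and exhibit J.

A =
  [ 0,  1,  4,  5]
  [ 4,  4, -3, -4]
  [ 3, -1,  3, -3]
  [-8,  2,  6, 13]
J_3(5) ⊕ J_1(5)

The characteristic polynomial is
  det(x·I − A) = x^4 - 20*x^3 + 150*x^2 - 500*x + 625 = (x - 5)^4

Eigenvalues and multiplicities (the geometric multiplicity of λ is n − rank(A − λI), which equals the number of Jordan blocks for λ):
  λ = 5: algebraic multiplicity = 4, geometric multiplicity = 2

Determining the block sizes for each eigenvalue:
  λ = 5: with am = 4 and gm = 2, the partition is not yet determined (e.g. several partitions of 4 into 2 parts exist). Let N = A − (5)·I. Computing rank(N^1) = 2, rank(N^2) = 1, rank(N^3) = 0; the number of blocks of size ≥ j is rank(N^{j−1}) − rank(N^j), giving [2, 1, 1]. So we have 1 block(s) of size 3, 1 block(s) of size 1 → block sizes [3, 1]

Assembling the blocks gives a Jordan form
J =
  [5, 1, 0, 0]
  [0, 5, 1, 0]
  [0, 0, 5, 0]
  [0, 0, 0, 5]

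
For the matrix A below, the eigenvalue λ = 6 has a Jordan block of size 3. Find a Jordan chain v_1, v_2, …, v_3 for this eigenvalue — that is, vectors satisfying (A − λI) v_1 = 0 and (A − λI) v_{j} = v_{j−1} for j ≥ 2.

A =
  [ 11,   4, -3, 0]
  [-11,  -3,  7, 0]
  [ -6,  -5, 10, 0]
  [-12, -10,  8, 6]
A Jordan chain for λ = 6 of length 3:
v_1 = (-1, 2, 1, 2)ᵀ
v_2 = (5, -11, -6, -12)ᵀ
v_3 = (1, 0, 0, 0)ᵀ

Let N = A − (6)·I. We want v_3 with N^3 v_3 = 0 but N^2 v_3 ≠ 0; then v_{j-1} := N · v_j for j = 3, …, 2.

Pick v_3 = (1, 0, 0, 0)ᵀ.
Then v_2 = N · v_3 = (5, -11, -6, -12)ᵀ.
Then v_1 = N · v_2 = (-1, 2, 1, 2)ᵀ.

Sanity check: (A − (6)·I) v_1 = (0, 0, 0, 0)ᵀ = 0. ✓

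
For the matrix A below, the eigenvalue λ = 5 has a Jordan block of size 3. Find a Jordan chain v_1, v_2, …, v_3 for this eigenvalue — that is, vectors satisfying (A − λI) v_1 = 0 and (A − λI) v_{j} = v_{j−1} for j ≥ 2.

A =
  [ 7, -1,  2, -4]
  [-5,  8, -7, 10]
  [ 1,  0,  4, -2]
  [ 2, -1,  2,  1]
A Jordan chain for λ = 5 of length 3:
v_1 = (3, -12, -3, 3)ᵀ
v_2 = (2, -5, 1, 2)ᵀ
v_3 = (1, 0, 0, 0)ᵀ

Let N = A − (5)·I. We want v_3 with N^3 v_3 = 0 but N^2 v_3 ≠ 0; then v_{j-1} := N · v_j for j = 3, …, 2.

Pick v_3 = (1, 0, 0, 0)ᵀ.
Then v_2 = N · v_3 = (2, -5, 1, 2)ᵀ.
Then v_1 = N · v_2 = (3, -12, -3, 3)ᵀ.

Sanity check: (A − (5)·I) v_1 = (0, 0, 0, 0)ᵀ = 0. ✓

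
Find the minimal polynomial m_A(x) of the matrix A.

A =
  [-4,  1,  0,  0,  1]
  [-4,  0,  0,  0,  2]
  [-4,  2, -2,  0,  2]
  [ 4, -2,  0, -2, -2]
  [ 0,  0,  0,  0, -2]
x^2 + 4*x + 4

The characteristic polynomial is χ_A(x) = (x + 2)^5, so the eigenvalues are known. The minimal polynomial is
  m_A(x) = Π_λ (x − λ)^{k_λ}
where k_λ is the size of the *largest* Jordan block for λ (equivalently, the smallest k with (A − λI)^k v = 0 for every generalised eigenvector v of λ).

  λ = -2: largest Jordan block has size 2, contributing (x + 2)^2

So m_A(x) = (x + 2)^2 = x^2 + 4*x + 4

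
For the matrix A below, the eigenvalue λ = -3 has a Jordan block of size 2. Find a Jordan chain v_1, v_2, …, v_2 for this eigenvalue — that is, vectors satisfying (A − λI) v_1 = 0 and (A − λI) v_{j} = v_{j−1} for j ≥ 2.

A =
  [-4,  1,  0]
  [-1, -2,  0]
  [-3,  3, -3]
A Jordan chain for λ = -3 of length 2:
v_1 = (-1, -1, -3)ᵀ
v_2 = (1, 0, 0)ᵀ

Let N = A − (-3)·I. We want v_2 with N^2 v_2 = 0 but N^1 v_2 ≠ 0; then v_{j-1} := N · v_j for j = 2, …, 2.

Pick v_2 = (1, 0, 0)ᵀ.
Then v_1 = N · v_2 = (-1, -1, -3)ᵀ.

Sanity check: (A − (-3)·I) v_1 = (0, 0, 0)ᵀ = 0. ✓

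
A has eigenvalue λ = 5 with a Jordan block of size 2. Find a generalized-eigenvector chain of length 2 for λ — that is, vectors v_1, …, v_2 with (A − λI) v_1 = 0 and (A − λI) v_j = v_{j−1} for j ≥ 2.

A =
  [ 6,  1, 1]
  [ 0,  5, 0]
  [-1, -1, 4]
A Jordan chain for λ = 5 of length 2:
v_1 = (1, 0, -1)ᵀ
v_2 = (1, 0, 0)ᵀ

Let N = A − (5)·I. We want v_2 with N^2 v_2 = 0 but N^1 v_2 ≠ 0; then v_{j-1} := N · v_j for j = 2, …, 2.

Pick v_2 = (1, 0, 0)ᵀ.
Then v_1 = N · v_2 = (1, 0, -1)ᵀ.

Sanity check: (A − (5)·I) v_1 = (0, 0, 0)ᵀ = 0. ✓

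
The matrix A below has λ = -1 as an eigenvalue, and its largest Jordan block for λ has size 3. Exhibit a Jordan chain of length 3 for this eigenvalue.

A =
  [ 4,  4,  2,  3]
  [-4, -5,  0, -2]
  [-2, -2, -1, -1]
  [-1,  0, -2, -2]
A Jordan chain for λ = -1 of length 3:
v_1 = (2, -2, -1, 0)ᵀ
v_2 = (5, -4, -2, -1)ᵀ
v_3 = (1, 0, 0, 0)ᵀ

Let N = A − (-1)·I. We want v_3 with N^3 v_3 = 0 but N^2 v_3 ≠ 0; then v_{j-1} := N · v_j for j = 3, …, 2.

Pick v_3 = (1, 0, 0, 0)ᵀ.
Then v_2 = N · v_3 = (5, -4, -2, -1)ᵀ.
Then v_1 = N · v_2 = (2, -2, -1, 0)ᵀ.

Sanity check: (A − (-1)·I) v_1 = (0, 0, 0, 0)ᵀ = 0. ✓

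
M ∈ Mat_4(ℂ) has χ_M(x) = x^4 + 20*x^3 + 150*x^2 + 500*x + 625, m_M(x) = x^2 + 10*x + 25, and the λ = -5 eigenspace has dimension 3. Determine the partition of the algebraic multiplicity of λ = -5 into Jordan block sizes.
Block sizes for λ = -5: [2, 1, 1]

Step 1 — from the characteristic polynomial, algebraic multiplicity of λ = -5 is 4. From dim ker(M − (-5)·I) = 3, there are exactly 3 Jordan blocks for λ = -5.
Step 2 — from the minimal polynomial, the factor (x + 5)^2 tells us the largest block for λ = -5 has size 2.
Step 3 — with total size 4, 3 blocks, and largest block 2, the block sizes (in nonincreasing order) are [2, 1, 1].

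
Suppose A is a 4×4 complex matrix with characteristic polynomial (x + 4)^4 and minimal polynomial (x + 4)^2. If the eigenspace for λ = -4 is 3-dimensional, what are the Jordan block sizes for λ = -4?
Block sizes for λ = -4: [2, 1, 1]

Step 1 — from the characteristic polynomial, algebraic multiplicity of λ = -4 is 4. From dim ker(A − (-4)·I) = 3, there are exactly 3 Jordan blocks for λ = -4.
Step 2 — from the minimal polynomial, the factor (x + 4)^2 tells us the largest block for λ = -4 has size 2.
Step 3 — with total size 4, 3 blocks, and largest block 2, the block sizes (in nonincreasing order) are [2, 1, 1].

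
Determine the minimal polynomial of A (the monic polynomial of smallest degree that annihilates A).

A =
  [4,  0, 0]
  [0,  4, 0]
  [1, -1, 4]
x^2 - 8*x + 16

The characteristic polynomial is χ_A(x) = (x - 4)^3, so the eigenvalues are known. The minimal polynomial is
  m_A(x) = Π_λ (x − λ)^{k_λ}
where k_λ is the size of the *largest* Jordan block for λ (equivalently, the smallest k with (A − λI)^k v = 0 for every generalised eigenvector v of λ).

  λ = 4: largest Jordan block has size 2, contributing (x − 4)^2

So m_A(x) = (x - 4)^2 = x^2 - 8*x + 16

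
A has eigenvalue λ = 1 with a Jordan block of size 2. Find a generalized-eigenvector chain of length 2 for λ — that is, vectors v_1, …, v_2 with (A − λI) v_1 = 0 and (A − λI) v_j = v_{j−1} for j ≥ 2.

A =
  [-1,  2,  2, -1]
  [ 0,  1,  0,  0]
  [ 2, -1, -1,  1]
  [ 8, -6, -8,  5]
A Jordan chain for λ = 1 of length 2:
v_1 = (-2, 0, 2, 8)ᵀ
v_2 = (1, 0, 0, 0)ᵀ

Let N = A − (1)·I. We want v_2 with N^2 v_2 = 0 but N^1 v_2 ≠ 0; then v_{j-1} := N · v_j for j = 2, …, 2.

Pick v_2 = (1, 0, 0, 0)ᵀ.
Then v_1 = N · v_2 = (-2, 0, 2, 8)ᵀ.

Sanity check: (A − (1)·I) v_1 = (0, 0, 0, 0)ᵀ = 0. ✓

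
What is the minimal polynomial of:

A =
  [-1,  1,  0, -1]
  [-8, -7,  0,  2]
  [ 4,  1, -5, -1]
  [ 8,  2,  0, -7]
x^2 + 10*x + 25

The characteristic polynomial is χ_A(x) = (x + 5)^4, so the eigenvalues are known. The minimal polynomial is
  m_A(x) = Π_λ (x − λ)^{k_λ}
where k_λ is the size of the *largest* Jordan block for λ (equivalently, the smallest k with (A − λI)^k v = 0 for every generalised eigenvector v of λ).

  λ = -5: largest Jordan block has size 2, contributing (x + 5)^2

So m_A(x) = (x + 5)^2 = x^2 + 10*x + 25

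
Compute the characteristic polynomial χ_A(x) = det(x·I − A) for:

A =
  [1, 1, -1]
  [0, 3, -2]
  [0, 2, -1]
x^3 - 3*x^2 + 3*x - 1

Expanding det(x·I − A) (e.g. by cofactor expansion or by noting that A is similar to its Jordan form J, which has the same characteristic polynomial as A) gives
  χ_A(x) = x^3 - 3*x^2 + 3*x - 1
which factors as (x - 1)^3. The eigenvalues (with algebraic multiplicities) are λ = 1 with multiplicity 3.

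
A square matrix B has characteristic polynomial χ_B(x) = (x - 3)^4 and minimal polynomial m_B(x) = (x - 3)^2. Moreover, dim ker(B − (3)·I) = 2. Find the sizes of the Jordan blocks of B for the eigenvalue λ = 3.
Block sizes for λ = 3: [2, 2]

Step 1 — from the characteristic polynomial, algebraic multiplicity of λ = 3 is 4. From dim ker(B − (3)·I) = 2, there are exactly 2 Jordan blocks for λ = 3.
Step 2 — from the minimal polynomial, the factor (x − 3)^2 tells us the largest block for λ = 3 has size 2.
Step 3 — with total size 4, 2 blocks, and largest block 2, the block sizes (in nonincreasing order) are [2, 2].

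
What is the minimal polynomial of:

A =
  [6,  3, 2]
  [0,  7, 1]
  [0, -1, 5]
x^3 - 18*x^2 + 108*x - 216

The characteristic polynomial is χ_A(x) = (x - 6)^3, so the eigenvalues are known. The minimal polynomial is
  m_A(x) = Π_λ (x − λ)^{k_λ}
where k_λ is the size of the *largest* Jordan block for λ (equivalently, the smallest k with (A − λI)^k v = 0 for every generalised eigenvector v of λ).

  λ = 6: largest Jordan block has size 3, contributing (x − 6)^3

So m_A(x) = (x - 6)^3 = x^3 - 18*x^2 + 108*x - 216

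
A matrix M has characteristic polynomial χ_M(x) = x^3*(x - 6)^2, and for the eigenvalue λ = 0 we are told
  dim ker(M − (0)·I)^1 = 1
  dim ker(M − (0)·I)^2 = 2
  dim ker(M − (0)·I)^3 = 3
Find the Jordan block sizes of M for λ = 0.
Block sizes for λ = 0: [3]

From the dimensions of kernels of powers, the number of Jordan blocks of size at least j is d_j − d_{j−1} where d_j = dim ker(N^j) (with d_0 = 0). Computing the differences gives [1, 1, 1].
The number of blocks of size exactly k is (#blocks of size ≥ k) − (#blocks of size ≥ k + 1), so the partition is: 1 block(s) of size 3.
In nonincreasing order the block sizes are [3].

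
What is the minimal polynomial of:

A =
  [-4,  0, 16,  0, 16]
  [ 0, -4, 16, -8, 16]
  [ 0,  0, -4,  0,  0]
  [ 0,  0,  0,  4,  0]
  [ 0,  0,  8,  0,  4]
x^2 - 16

The characteristic polynomial is χ_A(x) = (x - 4)^2*(x + 4)^3, so the eigenvalues are known. The minimal polynomial is
  m_A(x) = Π_λ (x − λ)^{k_λ}
where k_λ is the size of the *largest* Jordan block for λ (equivalently, the smallest k with (A − λI)^k v = 0 for every generalised eigenvector v of λ).

  λ = -4: largest Jordan block has size 1, contributing (x + 4)
  λ = 4: largest Jordan block has size 1, contributing (x − 4)

So m_A(x) = (x - 4)*(x + 4) = x^2 - 16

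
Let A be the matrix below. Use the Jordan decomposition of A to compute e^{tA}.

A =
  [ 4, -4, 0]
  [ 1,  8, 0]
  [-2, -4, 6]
e^{tA} =
  [-2*t*exp(6*t) + exp(6*t), -4*t*exp(6*t), 0]
  [t*exp(6*t), 2*t*exp(6*t) + exp(6*t), 0]
  [-2*t*exp(6*t), -4*t*exp(6*t), exp(6*t)]

Strategy: write A = P · J · P⁻¹ where J is a Jordan canonical form, so e^{tA} = P · e^{tJ} · P⁻¹, and e^{tJ} can be computed block-by-block.

A has Jordan form
J =
  [6, 1, 0]
  [0, 6, 0]
  [0, 0, 6]
(up to reordering of blocks).

Per-block formulas:
  For a 2×2 Jordan block J_2(6): exp(t · J_2(6)) = e^(6t)·(I + t·N), where N is the 2×2 nilpotent shift.
  For a 1×1 block at λ = 6: exp(t · [6]) = [e^(6t)].

After assembling e^{tJ} and conjugating by P, we get:

e^{tA} =
  [-2*t*exp(6*t) + exp(6*t), -4*t*exp(6*t), 0]
  [t*exp(6*t), 2*t*exp(6*t) + exp(6*t), 0]
  [-2*t*exp(6*t), -4*t*exp(6*t), exp(6*t)]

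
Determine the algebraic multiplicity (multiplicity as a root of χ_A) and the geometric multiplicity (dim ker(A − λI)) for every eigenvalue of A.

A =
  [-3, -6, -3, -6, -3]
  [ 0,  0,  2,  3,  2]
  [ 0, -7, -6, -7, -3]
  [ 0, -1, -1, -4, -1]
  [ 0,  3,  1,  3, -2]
λ = -3: alg = 5, geom = 3

Step 1 — factor the characteristic polynomial to read off the algebraic multiplicities:
  χ_A(x) = (x + 3)^5

Step 2 — compute geometric multiplicities via the rank-nullity identity g(λ) = n − rank(A − λI):
  rank(A − (-3)·I) = 2, so dim ker(A − (-3)·I) = n − 2 = 3

Summary:
  λ = -3: algebraic multiplicity = 5, geometric multiplicity = 3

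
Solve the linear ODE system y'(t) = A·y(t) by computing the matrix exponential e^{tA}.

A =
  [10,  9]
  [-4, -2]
e^{tA} =
  [6*t*exp(4*t) + exp(4*t), 9*t*exp(4*t)]
  [-4*t*exp(4*t), -6*t*exp(4*t) + exp(4*t)]

Strategy: write A = P · J · P⁻¹ where J is a Jordan canonical form, so e^{tA} = P · e^{tJ} · P⁻¹, and e^{tJ} can be computed block-by-block.

A has Jordan form
J =
  [4, 1]
  [0, 4]
(up to reordering of blocks).

Per-block formulas:
  For a 2×2 Jordan block J_2(4): exp(t · J_2(4)) = e^(4t)·(I + t·N), where N is the 2×2 nilpotent shift.

After assembling e^{tJ} and conjugating by P, we get:

e^{tA} =
  [6*t*exp(4*t) + exp(4*t), 9*t*exp(4*t)]
  [-4*t*exp(4*t), -6*t*exp(4*t) + exp(4*t)]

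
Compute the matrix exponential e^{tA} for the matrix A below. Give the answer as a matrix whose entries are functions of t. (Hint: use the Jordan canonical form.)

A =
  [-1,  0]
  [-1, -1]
e^{tA} =
  [exp(-t), 0]
  [-t*exp(-t), exp(-t)]

Strategy: write A = P · J · P⁻¹ where J is a Jordan canonical form, so e^{tA} = P · e^{tJ} · P⁻¹, and e^{tJ} can be computed block-by-block.

A has Jordan form
J =
  [-1,  1]
  [ 0, -1]
(up to reordering of blocks).

Per-block formulas:
  For a 2×2 Jordan block J_2(-1): exp(t · J_2(-1)) = e^(-1t)·(I + t·N), where N is the 2×2 nilpotent shift.

After assembling e^{tJ} and conjugating by P, we get:

e^{tA} =
  [exp(-t), 0]
  [-t*exp(-t), exp(-t)]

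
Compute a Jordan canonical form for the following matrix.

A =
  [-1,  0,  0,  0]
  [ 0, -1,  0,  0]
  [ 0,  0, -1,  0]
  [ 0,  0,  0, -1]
J_1(-1) ⊕ J_1(-1) ⊕ J_1(-1) ⊕ J_1(-1)

The characteristic polynomial is
  det(x·I − A) = x^4 + 4*x^3 + 6*x^2 + 4*x + 1 = (x + 1)^4

Eigenvalues and multiplicities (the geometric multiplicity of λ is n − rank(A − λI), which equals the number of Jordan blocks for λ):
  λ = -1: algebraic multiplicity = 4, geometric multiplicity = 4

Determining the block sizes for each eigenvalue:
  λ = -1: gm = am = 4, so every block has size 1 → block sizes [1, 1, 1, 1]

Assembling the blocks gives a Jordan form
J =
  [-1,  0,  0,  0]
  [ 0, -1,  0,  0]
  [ 0,  0, -1,  0]
  [ 0,  0,  0, -1]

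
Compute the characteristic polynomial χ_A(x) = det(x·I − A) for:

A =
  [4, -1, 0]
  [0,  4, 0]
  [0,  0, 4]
x^3 - 12*x^2 + 48*x - 64

Expanding det(x·I − A) (e.g. by cofactor expansion or by noting that A is similar to its Jordan form J, which has the same characteristic polynomial as A) gives
  χ_A(x) = x^3 - 12*x^2 + 48*x - 64
which factors as (x - 4)^3. The eigenvalues (with algebraic multiplicities) are λ = 4 with multiplicity 3.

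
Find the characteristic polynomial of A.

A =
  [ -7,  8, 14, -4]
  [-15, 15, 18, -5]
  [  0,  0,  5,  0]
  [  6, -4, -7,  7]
x^4 - 20*x^3 + 150*x^2 - 500*x + 625

Expanding det(x·I − A) (e.g. by cofactor expansion or by noting that A is similar to its Jordan form J, which has the same characteristic polynomial as A) gives
  χ_A(x) = x^4 - 20*x^3 + 150*x^2 - 500*x + 625
which factors as (x - 5)^4. The eigenvalues (with algebraic multiplicities) are λ = 5 with multiplicity 4.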